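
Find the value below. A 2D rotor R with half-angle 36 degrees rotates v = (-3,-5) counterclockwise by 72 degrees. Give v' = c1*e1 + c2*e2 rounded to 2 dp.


Rotor R = cos(36deg) - sin(36deg)*e12
Rotation angle theta = 2 * 36 = 72 degrees
v' = R*v*~R rotates v by theta.
cos(72deg) = 0.3090, sin(72deg) = 0.9511
v'_1 = -3*cos(72deg) - (-5)*sin(72deg)
= -3*0.3090 - (-5)*0.9511
= 3.83
v'_2 = -3*sin(72deg) + (-5)*cos(72deg)
= -3*0.9511 + (-5)*0.3090
= -4.40
v' = 3.83*e1 - 4.40*e2


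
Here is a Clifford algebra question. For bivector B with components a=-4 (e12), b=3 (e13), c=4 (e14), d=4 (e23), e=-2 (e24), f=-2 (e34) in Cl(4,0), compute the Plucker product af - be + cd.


Plucker relation: af - be + cd
a*f = (-4)*(-2) = 8
b*e = 3*(-2) = -6
c*d = 4*4 = 16
af - be + cd = 8 - (-6) + 16
= 30


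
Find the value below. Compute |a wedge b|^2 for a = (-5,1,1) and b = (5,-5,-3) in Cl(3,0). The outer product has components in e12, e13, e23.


a wedge b = (a1*b2 - a2*b1)*e12 + (a1*b3 - a3*b1)*e13 + (a2*b3 - a3*b2)*e23
e12 coeff: (-5)*(-5) - 1*5 = 25 - 5 = 20
e13 coeff: (-5)*(-3) - 1*5 = 15 - 5 = 10
e23 coeff: 1*(-3) - 1*(-5) = -3 - (-5) = 2
|a wedge b|^2 = 20^2 + 10^2 + 2^2
= 400 + 100 + 4
= 504


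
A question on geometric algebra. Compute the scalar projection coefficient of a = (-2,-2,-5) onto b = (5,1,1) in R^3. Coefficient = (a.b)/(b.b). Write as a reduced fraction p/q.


Projection coefficient = (a . b) / (b . b)
a . b = (-2)*5 + (-2)*1 + (-5)*1
= -10 + (-2) + (-5) = -17
b . b = 5^2 + 1^2 + 1^2
= 25 + 1 + 1 = 27
Coefficient = -17/27
In lowest terms: -17/27


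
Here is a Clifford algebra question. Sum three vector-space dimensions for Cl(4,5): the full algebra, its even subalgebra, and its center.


n = 4 + 5 = 9
Total dim = 2^9 = 512
Even subalgebra dim = 2^8 = 256
n is odd, so center dim = 2
Sum = 512 + 256 + 2 = 770


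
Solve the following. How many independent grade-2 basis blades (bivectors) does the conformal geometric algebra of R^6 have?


The conformal model of R^6 uses Cl(7,1) with m = 6 + 2 = 8 generators.
Number of grade-2 blades = C(m, 2) = C(8, 2)
= 8*7/2 = 28


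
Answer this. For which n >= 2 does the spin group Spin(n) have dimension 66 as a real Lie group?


dim Spin(n) = dim so(n) = n(n-1)/2.
Solve n(n-1)/2 = 66, i.e. n^2 - n - 132 = 0.
Discriminant = 1 + 8*66 = 529
n = (1 + sqrt(529))/2 = (1 + 23)/2 = 12


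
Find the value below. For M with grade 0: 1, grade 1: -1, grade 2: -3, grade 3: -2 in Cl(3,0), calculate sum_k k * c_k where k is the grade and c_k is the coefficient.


Grade-weighted sum = sum of grade_k * coefficient_k
0*1 = 0
1*(-1) = -1
2*(-3) = -6
3*(-2) = -6
Total = 0 + (-1) + (-6) + (-6) = -13


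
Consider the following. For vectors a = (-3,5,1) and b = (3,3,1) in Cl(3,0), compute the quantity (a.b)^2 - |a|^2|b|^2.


a . b = (-3)*3 + 5*3 + 1*1
= -9 + 15 + 1 = 7
|a|^2 = (-3)^2 + 5^2 + 1^2 = 35
|b|^2 = 3^2 + 3^2 + 1^2 = 19
(a.b)^2 = 7^2 = 49
|a|^2 * |b|^2 = 35 * 19 = 665
Result = 49 - 665 = -616


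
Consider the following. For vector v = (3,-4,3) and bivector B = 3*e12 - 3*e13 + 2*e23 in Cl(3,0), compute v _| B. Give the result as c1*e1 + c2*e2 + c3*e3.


Left contraction v _| B = <vB>_1 (grade-1 part of the geometric product vB).
Using e1_|e12 = e2, e2_|e12 = -e1, e1_|e13 = e3, e3_|e13 = -e1, e2_|e23 = e3, e3_|e23 = -e2:
e1 coeff: -v2*b12 - v3*b13 = -(-4)*(3) - (3)*(-3) = 21
e2 coeff: v1*b12 - v3*b23 = (3)*(3) - (3)*(2) = 3
e3 coeff: v1*b13 + v2*b23 = (3)*(-3) + (-4)*(2) = -17
v _| B = 21*e1 + 3*e2 - 17*e3


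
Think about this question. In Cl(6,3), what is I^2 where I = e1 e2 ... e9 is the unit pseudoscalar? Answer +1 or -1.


The pseudoscalar I = e1...e_n (product of all n generators) of Cl(p,q) satisfies I^2 = (-1)^(q + n(n-1)/2).
p = 6, q = 3, n = p + q = 9
n(n-1)/2 = 9 * 8 / 2 = 36
Exponent = q + n(n-1)/2 = 3 + 36 = 39
I^2 = (-1)^39 = -1


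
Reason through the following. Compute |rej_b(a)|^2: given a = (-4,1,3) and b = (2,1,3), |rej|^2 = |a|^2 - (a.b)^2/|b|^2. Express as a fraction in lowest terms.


|a|^2 = (-4)^2 + 1^2 + 3^2 = 26
|b|^2 = 2^2 + 1^2 + 3^2 = 14
a . b = (-4)*2 + 1*1 + 3*3 = 2
(a.b)^2 = 2^2 = 4
|rej|^2 = 26 - 4/14
= (364 - 4)/14
= 360/14
In lowest terms: 180/7


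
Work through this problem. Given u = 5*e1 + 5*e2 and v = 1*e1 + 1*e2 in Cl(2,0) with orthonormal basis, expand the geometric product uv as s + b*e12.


Expand: (5*e1 + 5*e2)(1*e1 + 1*e2)
= 5*1*e1e1 + 5*1*e1e2 + 5*1*e2e1 + 5*1*e2e2
Using e1^2 = e2^2 = 1, e2e1 = -e1e2:
Scalar part s = 5*1 + 5*1 = 5 + 5 = 10
Bivector part b = 5*1 - 5*1 = 5 - 5 = 0
uv = 10 + 0*e12


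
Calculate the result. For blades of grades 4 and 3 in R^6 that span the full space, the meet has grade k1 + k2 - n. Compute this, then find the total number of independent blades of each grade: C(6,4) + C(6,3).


Meet grade = grade(A) + grade(B) - n
= 4 + 3 - 6 = 1
C(6,4) = 15
C(6,3) = 20
dim_A + dim_B = 15 + 20 = 35


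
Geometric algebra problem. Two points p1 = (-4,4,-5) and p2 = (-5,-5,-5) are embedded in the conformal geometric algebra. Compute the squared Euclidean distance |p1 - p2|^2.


p1 - p2 = (1, 9, 0)
|p1 - p2|^2 = 1^2 + 9^2 + 0^2
= 1 + 81 + 0
= 82


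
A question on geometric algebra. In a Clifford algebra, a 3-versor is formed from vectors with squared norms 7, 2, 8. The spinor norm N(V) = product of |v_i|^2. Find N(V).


Spinor norm N(V) = |v1|^2 * |v2|^2 * ... * |v3|^2
= 7 * 2 * 8
Running product: 7, 14, 112
N(V) = 112


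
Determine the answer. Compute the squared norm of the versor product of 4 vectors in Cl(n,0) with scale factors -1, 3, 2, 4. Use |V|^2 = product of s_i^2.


Each vector v_i has |v_i|^2 = s_i^2
Squared scales: (-1)^2 = 1, 3^2 = 9, 2^2 = 4, 4^2 = 16
|V|^2 = 1 * 9 * 4 * 16
= 576


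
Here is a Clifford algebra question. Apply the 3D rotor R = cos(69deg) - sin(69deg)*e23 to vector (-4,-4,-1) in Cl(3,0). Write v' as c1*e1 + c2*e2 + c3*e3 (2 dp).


Rotor R = cos(69deg) - sin(69deg)*e23
Rotation angle theta = 2 * 69 = 138 degrees in the e23 plane (e2 -> e3).
The component perpendicular to the plane (e1) is invariant: v'_1 = v1 = -4.00
cos(138deg) = -0.7431, sin(138deg) = 0.6691
v'_2 = v2*cos(theta) - v3*sin(theta) = -4*(-0.7431) - (-1)*0.6691 = 3.64
v'_3 = v2*sin(theta) + v3*cos(theta) = -4*0.6691 + (-1)*(-0.7431) = -1.93
v' = -4.00*e1 + 3.64*e2 - 1.93*e3


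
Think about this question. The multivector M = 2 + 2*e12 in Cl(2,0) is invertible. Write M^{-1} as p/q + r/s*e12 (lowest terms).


M = 2 + 2*e12, where e12^2 = -1.
Since M commutes with its reverse ~M = a - b*e12, M * ~M = a^2 - b^2*e12^2 = a^2 + b^2.
So M^{-1} = ~M / (a^2 + b^2) = (a - b*e12)/(a^2 + b^2).
a^2 + b^2 = 4 + 4 = 8
Scalar part = 2/8 = 1/4
Bivector coeff = -2/8 = -1/4
M^{-1} = 1/4 - 1/4*e12


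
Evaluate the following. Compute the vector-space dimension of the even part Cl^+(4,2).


Even subalgebra dimension = 2^(n-1)
n = 4 + 2 = 6
2^(6 - 1) = 2^5 = 32
Verification: sum of C(6,k) for even k = 1 + 15 + 15 + 1 = 32
Result = 32


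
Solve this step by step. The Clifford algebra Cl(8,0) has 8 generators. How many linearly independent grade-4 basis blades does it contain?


Number of grade-k basis blades in Cl(p,q) with n = p + q is C(n, k).
n = 8 + 0 = 8
C(8, 4) = 8! / (4! * 4!)
= 40320 / (24 * 24)
= 70


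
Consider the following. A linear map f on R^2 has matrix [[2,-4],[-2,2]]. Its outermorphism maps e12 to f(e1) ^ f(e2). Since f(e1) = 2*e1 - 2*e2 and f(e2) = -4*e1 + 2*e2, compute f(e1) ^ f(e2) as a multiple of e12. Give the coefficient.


The outermorphism of a linear map f sends e1^e2 to f(e1)^f(e2).
f(e1) = 2*e1 - 2*e2
f(e2) = -4*e1 + 2*e2
f(e1) ^ f(e2) = (2*e1 - 2*e2) ^ (-4*e1 + 2*e2)
= 2*2*e12 + (-2)*(-4)*e21
= (4 - 8)*e12
= -4*e12
Coefficient = -4


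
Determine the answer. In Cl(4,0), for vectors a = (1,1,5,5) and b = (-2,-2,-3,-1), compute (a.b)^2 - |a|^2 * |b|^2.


a . b = 1*(-2) + 1*(-2) + 5*(-3) + 5*(-1)
= -2 + (-2) + (-15) + (-5) = -24
|a|^2 = 1^2 + 1^2 + 5^2 + 5^2 = 52
|b|^2 = (-2)^2 + (-2)^2 + (-3)^2 + (-1)^2 = 18
(a.b)^2 = (-24)^2 = 576
|a|^2 * |b|^2 = 52 * 18 = 936
Result = 576 - 936 = -360


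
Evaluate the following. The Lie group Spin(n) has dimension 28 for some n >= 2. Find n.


dim Spin(n) = dim so(n) = n(n-1)/2.
Solve n(n-1)/2 = 28, i.e. n^2 - n - 56 = 0.
Discriminant = 1 + 8*28 = 225
n = (1 + sqrt(225))/2 = (1 + 15)/2 = 8


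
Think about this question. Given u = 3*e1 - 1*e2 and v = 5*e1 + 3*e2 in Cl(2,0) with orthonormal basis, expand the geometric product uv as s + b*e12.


Expand: (3*e1 - 1*e2)(5*e1 + 3*e2)
= 3*5*e1e1 + 3*3*e1e2 + (-1)*5*e2e1 + (-1)*3*e2e2
Using e1^2 = e2^2 = 1, e2e1 = -e1e2:
Scalar part s = 3*5 + (-1)*3 = 15 + (-3) = 12
Bivector part b = 3*3 - (-1)*5 = 9 - (-5) = 14
uv = 12 + 14*e12


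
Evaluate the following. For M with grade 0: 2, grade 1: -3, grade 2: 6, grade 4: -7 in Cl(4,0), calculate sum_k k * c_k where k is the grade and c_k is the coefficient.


Grade-weighted sum = sum of grade_k * coefficient_k
0*2 = 0
1*(-3) = -3
2*6 = 12
4*(-7) = -28
Total = 0 + (-3) + 12 + (-28) = -19


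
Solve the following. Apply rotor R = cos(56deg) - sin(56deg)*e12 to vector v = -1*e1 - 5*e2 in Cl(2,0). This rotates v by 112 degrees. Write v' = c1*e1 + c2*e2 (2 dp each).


Rotor R = cos(56deg) - sin(56deg)*e12
Rotation angle theta = 2 * 56 = 112 degrees
v' = R*v*~R rotates v by theta.
cos(112deg) = -0.3746, sin(112deg) = 0.9272
v'_1 = -1*cos(112deg) - (-5)*sin(112deg)
= -1*(-0.3746) - (-5)*0.9272
= 5.01
v'_2 = -1*sin(112deg) + (-5)*cos(112deg)
= -1*0.9272 + (-5)*(-0.3746)
= 0.95
v' = 5.01*e1 + 0.95*e2


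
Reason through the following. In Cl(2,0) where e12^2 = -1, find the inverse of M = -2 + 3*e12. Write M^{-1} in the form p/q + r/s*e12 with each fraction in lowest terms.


M = -2 + 3*e12, where e12^2 = -1.
Since M commutes with its reverse ~M = a - b*e12, M * ~M = a^2 - b^2*e12^2 = a^2 + b^2.
So M^{-1} = ~M / (a^2 + b^2) = (a - b*e12)/(a^2 + b^2).
a^2 + b^2 = 4 + 9 = 13
Scalar part = -2/13 = -2/13
Bivector coeff = -3/13 = -3/13
M^{-1} = -2/13 - 3/13*e12


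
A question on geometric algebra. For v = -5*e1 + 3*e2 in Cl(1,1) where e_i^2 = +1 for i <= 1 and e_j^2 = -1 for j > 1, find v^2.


v^2 = sum of c_i^2 * e_i^2
Positive signature terms (e_i^2 = +1): (-5)^2 = 25
Negative signature terms (e_j^2 = -1): 3^2 = 9
v^2 = 25 - 9 = 16


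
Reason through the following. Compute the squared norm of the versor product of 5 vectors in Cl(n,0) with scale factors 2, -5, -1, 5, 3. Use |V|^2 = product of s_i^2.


Each vector v_i has |v_i|^2 = s_i^2
Squared scales: 2^2 = 4, (-5)^2 = 25, (-1)^2 = 1, 5^2 = 25, 3^2 = 9
|V|^2 = 4 * 25 * 1 * 25 * 9
= 22500


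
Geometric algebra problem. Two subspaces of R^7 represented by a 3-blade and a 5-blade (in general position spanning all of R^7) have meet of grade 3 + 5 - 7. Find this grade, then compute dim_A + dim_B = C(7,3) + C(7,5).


Meet grade = grade(A) + grade(B) - n
= 3 + 5 - 7 = 1
C(7,3) = 35
C(7,5) = 21
dim_A + dim_B = 35 + 21 = 56


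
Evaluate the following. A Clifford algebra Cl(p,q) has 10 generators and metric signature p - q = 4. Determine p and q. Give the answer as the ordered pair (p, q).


We need p + q = 10 and p - q = 4.
Adding: 2p = 10 + 4 = 14, so p = 7.
Then q = 10 - 7 = 3.
(p, q) = (7, 3)


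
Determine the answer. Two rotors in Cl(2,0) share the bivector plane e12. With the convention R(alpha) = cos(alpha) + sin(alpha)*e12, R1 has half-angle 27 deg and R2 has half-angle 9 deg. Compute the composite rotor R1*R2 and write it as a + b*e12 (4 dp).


Same-plane rotors commute and their half-angles add:
R1*R2 = cos(a1 + a2) + sin(a1 + a2)*e12.
a1 + a2 = 27 + 9 = 36 deg
cos(36 deg) = 0.8090
sin(36 deg) = 0.5878
R1*R2 = 0.8090 + 0.5878*e12


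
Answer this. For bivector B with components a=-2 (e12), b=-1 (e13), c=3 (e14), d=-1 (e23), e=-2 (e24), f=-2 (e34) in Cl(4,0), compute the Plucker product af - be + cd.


Plucker relation: af - be + cd
a*f = (-2)*(-2) = 4
b*e = (-1)*(-2) = 2
c*d = 3*(-1) = -3
af - be + cd = 4 - 2 + (-3)
= -1


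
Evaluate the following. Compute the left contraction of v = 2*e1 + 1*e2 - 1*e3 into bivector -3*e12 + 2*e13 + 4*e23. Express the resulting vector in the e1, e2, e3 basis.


Left contraction v _| B = <vB>_1 (grade-1 part of the geometric product vB).
Using e1_|e12 = e2, e2_|e12 = -e1, e1_|e13 = e3, e3_|e13 = -e1, e2_|e23 = e3, e3_|e23 = -e2:
e1 coeff: -v2*b12 - v3*b13 = -(1)*(-3) - (-1)*(2) = 5
e2 coeff: v1*b12 - v3*b23 = (2)*(-3) - (-1)*(4) = -2
e3 coeff: v1*b13 + v2*b23 = (2)*(2) + (1)*(4) = 8
v _| B = 5*e1 - 2*e2 + 8*e3


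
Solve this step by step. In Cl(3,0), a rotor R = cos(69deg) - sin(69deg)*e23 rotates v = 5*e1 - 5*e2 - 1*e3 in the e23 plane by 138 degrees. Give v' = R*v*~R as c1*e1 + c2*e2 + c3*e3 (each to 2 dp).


Rotor R = cos(69deg) - sin(69deg)*e23
Rotation angle theta = 2 * 69 = 138 degrees in the e23 plane (e2 -> e3).
The component perpendicular to the plane (e1) is invariant: v'_1 = v1 = 5.00
cos(138deg) = -0.7431, sin(138deg) = 0.6691
v'_2 = v2*cos(theta) - v3*sin(theta) = -5*(-0.7431) - (-1)*0.6691 = 4.38
v'_3 = v2*sin(theta) + v3*cos(theta) = -5*0.6691 + (-1)*(-0.7431) = -2.60
v' = 5.00*e1 + 4.38*e2 - 2.60*e3


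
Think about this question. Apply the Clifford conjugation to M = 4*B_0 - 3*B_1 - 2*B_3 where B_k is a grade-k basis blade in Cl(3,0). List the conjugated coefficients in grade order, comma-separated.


Clifford conjugate sign for grade k: (-1)^(k(k+1)/2)
Grade 0: (-1)^(0*1/2) = (-1)^0 = 1, coeff 4 -> 4
Grade 1: (-1)^(1*2/2) = (-1)^1 = -1, coeff -3 -> 3
Grade 3: (-1)^(3*4/2) = (-1)^6 = 1, coeff -2 -> -2
Conjugated coefficients: 4, 3, -2


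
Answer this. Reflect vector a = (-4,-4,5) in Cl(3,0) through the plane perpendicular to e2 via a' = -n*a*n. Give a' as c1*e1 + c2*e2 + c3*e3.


Reflection formula: a' = -n*a*n, with n = e2 (unit vector, n^2 = 1).
For reflection through hyperplane perp to e2:
The component along e2 flips sign, others stay.
a = (-4, -4, 5)
a' = (-4, 4, 5)
a' = -4*e1 + 4*e2 + 5*e3


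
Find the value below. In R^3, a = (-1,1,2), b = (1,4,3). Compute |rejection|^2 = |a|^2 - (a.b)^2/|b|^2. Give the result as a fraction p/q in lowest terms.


|a|^2 = (-1)^2 + 1^2 + 2^2 = 6
|b|^2 = 1^2 + 4^2 + 3^2 = 26
a . b = (-1)*1 + 1*4 + 2*3 = 9
(a.b)^2 = 9^2 = 81
|rej|^2 = 6 - 81/26
= (156 - 81)/26
= 75/26
In lowest terms: 75/26


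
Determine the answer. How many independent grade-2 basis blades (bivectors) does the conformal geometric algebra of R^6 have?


The conformal model of R^6 uses Cl(7,1) with m = 6 + 2 = 8 generators.
Number of grade-2 blades = C(m, 2) = C(8, 2)
= 8*7/2 = 28


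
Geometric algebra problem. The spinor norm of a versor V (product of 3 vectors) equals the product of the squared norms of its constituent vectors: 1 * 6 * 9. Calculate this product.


Spinor norm N(V) = |v1|^2 * |v2|^2 * ... * |v3|^2
= 1 * 6 * 9
Running product: 1, 6, 54
N(V) = 54


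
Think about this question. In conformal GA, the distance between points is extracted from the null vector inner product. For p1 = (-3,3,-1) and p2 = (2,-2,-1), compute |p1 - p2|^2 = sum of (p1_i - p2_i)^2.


p1 - p2 = (-5, 5, 0)
|p1 - p2|^2 = (-5)^2 + 5^2 + 0^2
= 25 + 25 + 0
= 50


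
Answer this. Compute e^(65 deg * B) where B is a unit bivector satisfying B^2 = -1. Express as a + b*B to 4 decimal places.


For a unit bivector B with B^2 = -1, the exponential series gives
e^(theta*B) = cos(theta) + sin(theta)*B (the GA analogue of Euler's formula).
theta = 65 degrees = 1.134464 rad
cos(65 deg) = 0.4226
sin(65 deg) = 0.9063
exp(theta*B) = 0.4226 + 0.9063*B


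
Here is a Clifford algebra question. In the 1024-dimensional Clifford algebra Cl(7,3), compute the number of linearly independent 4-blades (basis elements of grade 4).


Number of grade-k basis blades in Cl(p,q) with n = p + q is C(n, k).
n = 7 + 3 = 10
C(10, 4) = 10! / (4! * 6!)
= 3628800 / (24 * 720)
= 210


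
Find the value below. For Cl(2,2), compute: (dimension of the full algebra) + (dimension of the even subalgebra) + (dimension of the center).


n = 2 + 2 = 4
Total dim = 2^4 = 16
Even subalgebra dim = 2^3 = 8
n is even, so center dim = 1
Sum = 16 + 8 + 1 = 25


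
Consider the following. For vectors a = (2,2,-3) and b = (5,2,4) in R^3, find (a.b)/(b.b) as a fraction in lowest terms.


Projection coefficient = (a . b) / (b . b)
a . b = 2*5 + 2*2 + (-3)*4
= 10 + 4 + (-12) = 2
b . b = 5^2 + 2^2 + 4^2
= 25 + 4 + 16 = 45
Coefficient = 2/45
In lowest terms: 2/45


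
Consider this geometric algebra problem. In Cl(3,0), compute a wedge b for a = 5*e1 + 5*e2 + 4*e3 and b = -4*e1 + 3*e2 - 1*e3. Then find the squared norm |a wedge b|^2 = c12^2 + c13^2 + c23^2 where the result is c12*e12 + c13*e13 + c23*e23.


a wedge b = (a1*b2 - a2*b1)*e12 + (a1*b3 - a3*b1)*e13 + (a2*b3 - a3*b2)*e23
e12 coeff: 5*3 - 5*(-4) = 15 - (-20) = 35
e13 coeff: 5*(-1) - 4*(-4) = -5 - (-16) = 11
e23 coeff: 5*(-1) - 4*3 = -5 - 12 = -17
|a wedge b|^2 = 35^2 + 11^2 + (-17)^2
= 1225 + 121 + 289
= 1635


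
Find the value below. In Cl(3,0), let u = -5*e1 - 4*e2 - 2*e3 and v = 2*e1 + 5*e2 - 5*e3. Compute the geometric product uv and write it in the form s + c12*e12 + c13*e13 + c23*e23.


In Cl(3,0): e_i^2 = 1, e_ie_j = -e_je_i for i != j.
Scalar part = u . v = (-5)*2 + (-4)*5 + (-2)*(-5)
= -10 + (-20) + 10 = -20
e12 coeff = (-5)*5 - (-4)*2 = -25 - (-8) = -17
e13 coeff = (-5)*(-5) - (-2)*2 = 25 - (-4) = 29
e23 coeff = (-4)*(-5) - (-2)*5 = 20 - (-10) = 30
uv = -20 - 17*e12 + 29*e13 + 30*e23


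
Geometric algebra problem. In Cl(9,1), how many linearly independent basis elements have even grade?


Even subalgebra dimension = 2^(n-1)
n = 9 + 1 = 10
2^(10 - 1) = 2^9 = 512
Verification: sum of C(10,k) for even k = 1 + 45 + 210 + 210 + 45 + 1 = 512
Result = 512


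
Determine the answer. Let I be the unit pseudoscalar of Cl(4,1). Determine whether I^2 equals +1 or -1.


The pseudoscalar I = e1...e_n (product of all n generators) of Cl(p,q) satisfies I^2 = (-1)^(q + n(n-1)/2).
p = 4, q = 1, n = p + q = 5
n(n-1)/2 = 5 * 4 / 2 = 10
Exponent = q + n(n-1)/2 = 1 + 10 = 11
I^2 = (-1)^11 = -1


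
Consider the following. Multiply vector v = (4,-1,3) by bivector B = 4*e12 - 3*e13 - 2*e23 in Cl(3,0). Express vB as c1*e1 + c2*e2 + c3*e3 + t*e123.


vB has grade-1 (vector) and grade-3 (trivector) parts: vB = (v _| B) + (v ^ B).
Vector part <vB>_1:
  e1: -v2*b12 - v3*b13 = -(-1)*(4) - (3)*(-3) = 13
  e2: v1*b12 - v3*b23 = (4)*(4) - (3)*(-2) = 22
  e3: v1*b13 + v2*b23 = (4)*(-3) + (-1)*(-2) = -10
Trivector part <vB>_3:
  e123: v1*b23 - v2*b13 + v3*b12 = (4)*(-2) - (-1)*(-3) + (3)*(4) = 1
vB = 13*e1 + 22*e2 - 10*e3 + 1*e123


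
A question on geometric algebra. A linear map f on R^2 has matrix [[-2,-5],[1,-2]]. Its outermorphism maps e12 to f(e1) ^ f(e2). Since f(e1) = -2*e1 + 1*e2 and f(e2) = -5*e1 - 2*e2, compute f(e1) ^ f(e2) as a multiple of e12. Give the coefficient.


The outermorphism of a linear map f sends e1^e2 to f(e1)^f(e2).
f(e1) = -2*e1 + 1*e2
f(e2) = -5*e1 - 2*e2
f(e1) ^ f(e2) = (-2*e1 + 1*e2) ^ (-5*e1 - 2*e2)
= (-2)*(-2)*e12 + 1*(-5)*e21
= (4 - (-5))*e12
= 9*e12
Coefficient = 9


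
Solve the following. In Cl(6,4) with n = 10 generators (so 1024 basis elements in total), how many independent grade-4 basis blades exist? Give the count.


Number of grade-k basis blades in Cl(p,q) with n = p + q is C(n, k).
n = 6 + 4 = 10
C(10, 4) = 10! / (4! * 6!)
= 3628800 / (24 * 720)
= 210


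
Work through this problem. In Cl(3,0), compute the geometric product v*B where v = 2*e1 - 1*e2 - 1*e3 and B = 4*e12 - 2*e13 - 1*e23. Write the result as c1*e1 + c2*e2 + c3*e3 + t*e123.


vB has grade-1 (vector) and grade-3 (trivector) parts: vB = (v _| B) + (v ^ B).
Vector part <vB>_1:
  e1: -v2*b12 - v3*b13 = -(-1)*(4) - (-1)*(-2) = 2
  e2: v1*b12 - v3*b23 = (2)*(4) - (-1)*(-1) = 7
  e3: v1*b13 + v2*b23 = (2)*(-2) + (-1)*(-1) = -3
Trivector part <vB>_3:
  e123: v1*b23 - v2*b13 + v3*b12 = (2)*(-1) - (-1)*(-2) + (-1)*(4) = -8
vB = 2*e1 + 7*e2 - 3*e3 - 8*e123


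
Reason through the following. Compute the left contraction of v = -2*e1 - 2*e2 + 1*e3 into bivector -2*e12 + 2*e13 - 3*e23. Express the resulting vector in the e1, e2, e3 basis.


Left contraction v _| B = <vB>_1 (grade-1 part of the geometric product vB).
Using e1_|e12 = e2, e2_|e12 = -e1, e1_|e13 = e3, e3_|e13 = -e1, e2_|e23 = e3, e3_|e23 = -e2:
e1 coeff: -v2*b12 - v3*b13 = -(-2)*(-2) - (1)*(2) = -6
e2 coeff: v1*b12 - v3*b23 = (-2)*(-2) - (1)*(-3) = 7
e3 coeff: v1*b13 + v2*b23 = (-2)*(2) + (-2)*(-3) = 2
v _| B = -6*e1 + 7*e2 + 2*e3


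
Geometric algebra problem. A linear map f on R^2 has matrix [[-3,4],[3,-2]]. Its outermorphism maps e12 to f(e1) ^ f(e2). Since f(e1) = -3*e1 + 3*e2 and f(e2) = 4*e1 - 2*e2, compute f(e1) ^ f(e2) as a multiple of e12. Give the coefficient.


The outermorphism of a linear map f sends e1^e2 to f(e1)^f(e2).
f(e1) = -3*e1 + 3*e2
f(e2) = 4*e1 - 2*e2
f(e1) ^ f(e2) = (-3*e1 + 3*e2) ^ (4*e1 - 2*e2)
= (-3)*(-2)*e12 + 3*4*e21
= (6 - 12)*e12
= -6*e12
Coefficient = -6


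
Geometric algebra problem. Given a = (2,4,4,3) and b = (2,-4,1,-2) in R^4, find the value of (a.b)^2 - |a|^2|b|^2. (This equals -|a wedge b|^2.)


a . b = 2*2 + 4*(-4) + 4*1 + 3*(-2)
= 4 + (-16) + 4 + (-6) = -14
|a|^2 = 2^2 + 4^2 + 4^2 + 3^2 = 45
|b|^2 = 2^2 + (-4)^2 + 1^2 + (-2)^2 = 25
(a.b)^2 = (-14)^2 = 196
|a|^2 * |b|^2 = 45 * 25 = 1125
Result = 196 - 1125 = -929


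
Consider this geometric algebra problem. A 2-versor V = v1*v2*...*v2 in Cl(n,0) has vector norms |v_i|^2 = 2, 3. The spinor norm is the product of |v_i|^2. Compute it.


Spinor norm N(V) = |v1|^2 * |v2|^2 * ... * |v2|^2
= 2 * 3
Running product: 2, 6
N(V) = 6


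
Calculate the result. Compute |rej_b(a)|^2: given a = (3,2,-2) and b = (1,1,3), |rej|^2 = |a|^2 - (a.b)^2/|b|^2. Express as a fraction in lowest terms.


|a|^2 = 3^2 + 2^2 + (-2)^2 = 17
|b|^2 = 1^2 + 1^2 + 3^2 = 11
a . b = 3*1 + 2*1 + (-2)*3 = -1
(a.b)^2 = (-1)^2 = 1
|rej|^2 = 17 - 1/11
= (187 - 1)/11
= 186/11
In lowest terms: 186/11


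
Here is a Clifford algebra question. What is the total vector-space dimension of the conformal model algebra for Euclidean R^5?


The conformal model of R^5 uses Cl(6,1): the 5 Euclidean generators plus two extra orthogonal generators e+ (e+^2 = +1) and e- (e-^2 = -1), from which the null vectors e0, einf are built.
Number of generators m = 5 + 2 = 7.
dim Cl(p,q) = 2^m = 2^7 = 128


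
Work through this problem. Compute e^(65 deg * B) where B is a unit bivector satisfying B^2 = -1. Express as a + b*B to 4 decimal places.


For a unit bivector B with B^2 = -1, the exponential series gives
e^(theta*B) = cos(theta) + sin(theta)*B (the GA analogue of Euler's formula).
theta = 65 degrees = 1.134464 rad
cos(65 deg) = 0.4226
sin(65 deg) = 0.9063
exp(theta*B) = 0.4226 + 0.9063*B


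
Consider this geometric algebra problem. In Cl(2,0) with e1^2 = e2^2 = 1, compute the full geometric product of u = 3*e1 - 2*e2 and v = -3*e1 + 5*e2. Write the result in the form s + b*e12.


Expand: (3*e1 - 2*e2)(-3*e1 + 5*e2)
= 3*(-3)*e1e1 + 3*5*e1e2 + (-2)*(-3)*e2e1 + (-2)*5*e2e2
Using e1^2 = e2^2 = 1, e2e1 = -e1e2:
Scalar part s = 3*(-3) + (-2)*5 = -9 + (-10) = -19
Bivector part b = 3*5 - (-2)*(-3) = 15 - 6 = 9
uv = -19 + 9*e12


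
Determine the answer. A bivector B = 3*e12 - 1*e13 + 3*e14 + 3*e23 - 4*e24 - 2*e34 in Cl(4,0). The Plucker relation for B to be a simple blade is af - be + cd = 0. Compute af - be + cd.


Plucker relation: af - be + cd
a*f = 3*(-2) = -6
b*e = (-1)*(-4) = 4
c*d = 3*3 = 9
af - be + cd = -6 - 4 + 9
= -1


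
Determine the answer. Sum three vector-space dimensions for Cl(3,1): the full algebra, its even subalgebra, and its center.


n = 3 + 1 = 4
Total dim = 2^4 = 16
Even subalgebra dim = 2^3 = 8
n is even, so center dim = 1
Sum = 16 + 8 + 1 = 25


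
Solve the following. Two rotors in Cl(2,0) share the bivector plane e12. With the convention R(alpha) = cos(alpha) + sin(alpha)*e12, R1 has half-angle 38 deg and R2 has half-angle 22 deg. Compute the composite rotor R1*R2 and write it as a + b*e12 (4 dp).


Same-plane rotors commute and their half-angles add:
R1*R2 = cos(a1 + a2) + sin(a1 + a2)*e12.
a1 + a2 = 38 + 22 = 60 deg
cos(60 deg) = 0.5000
sin(60 deg) = 0.8660
R1*R2 = 0.5000 + 0.8660*e12


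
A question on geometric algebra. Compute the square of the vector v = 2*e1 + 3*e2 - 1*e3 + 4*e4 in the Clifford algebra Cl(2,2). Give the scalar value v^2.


v^2 = sum of c_i^2 * e_i^2
Positive signature terms (e_i^2 = +1): 2^2 + 3^2 = 13
Negative signature terms (e_j^2 = -1): (-1)^2 + 4^2 = 17
v^2 = 13 - 17 = -4


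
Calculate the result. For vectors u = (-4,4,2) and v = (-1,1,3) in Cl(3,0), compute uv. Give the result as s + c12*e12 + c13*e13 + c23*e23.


In Cl(3,0): e_i^2 = 1, e_ie_j = -e_je_i for i != j.
Scalar part = u . v = (-4)*(-1) + 4*1 + 2*3
= 4 + 4 + 6 = 14
e12 coeff = (-4)*1 - 4*(-1) = -4 - (-4) = 0
e13 coeff = (-4)*3 - 2*(-1) = -12 - (-2) = -10
e23 coeff = 4*3 - 2*1 = 12 - 2 = 10
uv = 14 + 0*e12 - 10*e13 + 10*e23


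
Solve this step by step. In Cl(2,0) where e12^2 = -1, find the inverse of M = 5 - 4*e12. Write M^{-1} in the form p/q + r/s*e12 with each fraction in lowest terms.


M = 5 - 4*e12, where e12^2 = -1.
Since M commutes with its reverse ~M = a - b*e12, M * ~M = a^2 - b^2*e12^2 = a^2 + b^2.
So M^{-1} = ~M / (a^2 + b^2) = (a - b*e12)/(a^2 + b^2).
a^2 + b^2 = 25 + 16 = 41
Scalar part = 5/41 = 5/41
Bivector coeff = 4/41 = 4/41
M^{-1} = 5/41 + 4/41*e12


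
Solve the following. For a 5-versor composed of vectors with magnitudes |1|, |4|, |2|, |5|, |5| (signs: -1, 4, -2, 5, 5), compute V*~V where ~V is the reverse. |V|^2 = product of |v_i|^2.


Each vector v_i has |v_i|^2 = s_i^2
Squared scales: (-1)^2 = 1, 4^2 = 16, (-2)^2 = 4, 5^2 = 25, 5^2 = 25
|V|^2 = 1 * 16 * 4 * 25 * 25
= 40000


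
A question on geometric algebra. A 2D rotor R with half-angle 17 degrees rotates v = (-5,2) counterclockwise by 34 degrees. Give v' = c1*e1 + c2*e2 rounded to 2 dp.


Rotor R = cos(17deg) - sin(17deg)*e12
Rotation angle theta = 2 * 17 = 34 degrees
v' = R*v*~R rotates v by theta.
cos(34deg) = 0.8290, sin(34deg) = 0.5592
v'_1 = -5*cos(34deg) - 2*sin(34deg)
= -5*0.8290 - 2*0.5592
= -5.26
v'_2 = -5*sin(34deg) + 2*cos(34deg)
= -5*0.5592 + 2*0.8290
= -1.14
v' = -5.26*e1 - 1.14*e2


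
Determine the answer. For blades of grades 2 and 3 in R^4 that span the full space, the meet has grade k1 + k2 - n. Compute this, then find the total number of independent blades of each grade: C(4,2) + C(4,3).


Meet grade = grade(A) + grade(B) - n
= 2 + 3 - 4 = 1
C(4,2) = 6
C(4,3) = 4
dim_A + dim_B = 6 + 4 = 10


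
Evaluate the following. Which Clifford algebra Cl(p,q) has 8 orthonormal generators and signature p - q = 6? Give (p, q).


We need p + q = 8 and p - q = 6.
Adding: 2p = 8 + 6 = 14, so p = 7.
Then q = 8 - 7 = 1.
(p, q) = (7, 1)


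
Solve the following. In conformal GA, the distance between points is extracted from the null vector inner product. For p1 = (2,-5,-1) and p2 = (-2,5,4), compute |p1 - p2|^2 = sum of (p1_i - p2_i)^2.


p1 - p2 = (4, -10, -5)
|p1 - p2|^2 = 4^2 + (-10)^2 + (-5)^2
= 16 + 100 + 25
= 141


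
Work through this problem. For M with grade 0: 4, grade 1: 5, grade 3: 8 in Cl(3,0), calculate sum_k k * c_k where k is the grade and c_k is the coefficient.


Grade-weighted sum = sum of grade_k * coefficient_k
0*4 = 0
1*5 = 5
3*8 = 24
Total = 0 + 5 + 24 = 29


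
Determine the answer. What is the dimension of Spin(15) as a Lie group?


Spin(n) double-covers SO(n); both have Lie algebra so(n) of dimension n(n-1)/2.
n = 15
n(n-1) = 15 * 14 = 210
dim Spin(15) = 210/2 = 105


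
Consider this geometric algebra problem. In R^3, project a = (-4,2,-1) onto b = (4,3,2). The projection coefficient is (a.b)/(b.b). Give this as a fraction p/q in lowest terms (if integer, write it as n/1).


Projection coefficient = (a . b) / (b . b)
a . b = (-4)*4 + 2*3 + (-1)*2
= -16 + 6 + (-2) = -12
b . b = 4^2 + 3^2 + 2^2
= 16 + 9 + 4 = 29
Coefficient = -12/29
In lowest terms: -12/29


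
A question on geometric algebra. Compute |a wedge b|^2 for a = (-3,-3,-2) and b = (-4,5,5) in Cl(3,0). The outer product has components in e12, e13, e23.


a wedge b = (a1*b2 - a2*b1)*e12 + (a1*b3 - a3*b1)*e13 + (a2*b3 - a3*b2)*e23
e12 coeff: (-3)*5 - (-3)*(-4) = -15 - 12 = -27
e13 coeff: (-3)*5 - (-2)*(-4) = -15 - 8 = -23
e23 coeff: (-3)*5 - (-2)*5 = -15 - (-10) = -5
|a wedge b|^2 = (-27)^2 + (-23)^2 + (-5)^2
= 729 + 529 + 25
= 1283


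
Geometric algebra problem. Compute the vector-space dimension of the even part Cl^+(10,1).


Even subalgebra dimension = 2^(n-1)
n = 10 + 1 = 11
2^(11 - 1) = 2^10 = 1024
Verification: sum of C(11,k) for even k = 1 + 55 + 330 + 462 + 165 + 11 = 1024
Result = 1024


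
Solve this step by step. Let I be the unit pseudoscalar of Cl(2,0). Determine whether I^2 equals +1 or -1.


The pseudoscalar I = e1...e_n (product of all n generators) of Cl(p,q) satisfies I^2 = (-1)^(q + n(n-1)/2).
p = 2, q = 0, n = p + q = 2
n(n-1)/2 = 2 * 1 / 2 = 1
Exponent = q + n(n-1)/2 = 0 + 1 = 1
I^2 = (-1)^1 = -1


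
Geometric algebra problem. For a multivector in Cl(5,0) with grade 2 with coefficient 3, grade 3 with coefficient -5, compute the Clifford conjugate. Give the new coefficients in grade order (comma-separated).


Clifford conjugate sign for grade k: (-1)^(k(k+1)/2)
Grade 2: (-1)^(2*3/2) = (-1)^3 = -1, coeff 3 -> -3
Grade 3: (-1)^(3*4/2) = (-1)^6 = 1, coeff -5 -> -5
Conjugated coefficients: -3, -5


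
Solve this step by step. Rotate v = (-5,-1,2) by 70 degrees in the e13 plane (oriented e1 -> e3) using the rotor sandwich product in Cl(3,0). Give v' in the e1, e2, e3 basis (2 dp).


Rotor R = cos(35deg) - sin(35deg)*e13
Rotation angle theta = 2 * 35 = 70 degrees in the e13 plane (e1 -> e3).
The component perpendicular to the plane (e2) is invariant: v'_2 = v2 = -1.00
cos(70deg) = 0.3420, sin(70deg) = 0.9397
v'_1 = v1*cos(theta) - v3*sin(theta) = -5*0.3420 - 2*0.9397 = -3.59
v'_3 = v1*sin(theta) + v3*cos(theta) = -5*0.9397 + 2*0.3420 = -4.01
v' = -3.59*e1 - 1.00*e2 - 4.01*e3


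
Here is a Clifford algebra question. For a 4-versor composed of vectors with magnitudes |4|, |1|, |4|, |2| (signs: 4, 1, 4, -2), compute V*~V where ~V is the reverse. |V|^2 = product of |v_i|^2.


Each vector v_i has |v_i|^2 = s_i^2
Squared scales: 4^2 = 16, 1^2 = 1, 4^2 = 16, (-2)^2 = 4
|V|^2 = 16 * 1 * 16 * 4
= 1024


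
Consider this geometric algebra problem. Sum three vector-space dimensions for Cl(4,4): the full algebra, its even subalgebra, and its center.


n = 4 + 4 = 8
Total dim = 2^8 = 256
Even subalgebra dim = 2^7 = 128
n is even, so center dim = 1
Sum = 256 + 128 + 1 = 385


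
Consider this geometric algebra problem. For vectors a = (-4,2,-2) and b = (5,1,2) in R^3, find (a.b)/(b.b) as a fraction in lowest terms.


Projection coefficient = (a . b) / (b . b)
a . b = (-4)*5 + 2*1 + (-2)*2
= -20 + 2 + (-4) = -22
b . b = 5^2 + 1^2 + 2^2
= 25 + 1 + 4 = 30
Coefficient = -22/30
In lowest terms: -11/15


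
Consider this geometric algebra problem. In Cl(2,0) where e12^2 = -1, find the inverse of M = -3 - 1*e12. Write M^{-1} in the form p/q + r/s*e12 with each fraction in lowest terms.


M = -3 - 1*e12, where e12^2 = -1.
Since M commutes with its reverse ~M = a - b*e12, M * ~M = a^2 - b^2*e12^2 = a^2 + b^2.
So M^{-1} = ~M / (a^2 + b^2) = (a - b*e12)/(a^2 + b^2).
a^2 + b^2 = 9 + 1 = 10
Scalar part = -3/10 = -3/10
Bivector coeff = 1/10 = 1/10
M^{-1} = -3/10 + 1/10*e12


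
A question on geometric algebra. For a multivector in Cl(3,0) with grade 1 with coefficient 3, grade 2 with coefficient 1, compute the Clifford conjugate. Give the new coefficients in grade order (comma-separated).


Clifford conjugate sign for grade k: (-1)^(k(k+1)/2)
Grade 1: (-1)^(1*2/2) = (-1)^1 = -1, coeff 3 -> -3
Grade 2: (-1)^(2*3/2) = (-1)^3 = -1, coeff 1 -> -1
Conjugated coefficients: -3, -1


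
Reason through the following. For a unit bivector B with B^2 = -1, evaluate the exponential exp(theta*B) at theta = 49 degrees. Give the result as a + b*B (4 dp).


For a unit bivector B with B^2 = -1, the exponential series gives
e^(theta*B) = cos(theta) + sin(theta)*B (the GA analogue of Euler's formula).
theta = 49 degrees = 0.855211 rad
cos(49 deg) = 0.6561
sin(49 deg) = 0.7547
exp(theta*B) = 0.6561 + 0.7547*B


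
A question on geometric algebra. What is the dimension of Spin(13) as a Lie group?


Spin(n) double-covers SO(n); both have Lie algebra so(n) of dimension n(n-1)/2.
n = 13
n(n-1) = 13 * 12 = 156
dim Spin(13) = 156/2 = 78


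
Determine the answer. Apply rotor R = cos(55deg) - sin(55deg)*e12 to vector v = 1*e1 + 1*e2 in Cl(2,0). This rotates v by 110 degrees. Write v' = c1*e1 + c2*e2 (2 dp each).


Rotor R = cos(55deg) - sin(55deg)*e12
Rotation angle theta = 2 * 55 = 110 degrees
v' = R*v*~R rotates v by theta.
cos(110deg) = -0.3420, sin(110deg) = 0.9397
v'_1 = 1*cos(110deg) - 1*sin(110deg)
= 1*(-0.3420) - 1*0.9397
= -1.28
v'_2 = 1*sin(110deg) + 1*cos(110deg)
= 1*0.9397 + 1*(-0.3420)
= 0.60
v' = -1.28*e1 + 0.60*e2


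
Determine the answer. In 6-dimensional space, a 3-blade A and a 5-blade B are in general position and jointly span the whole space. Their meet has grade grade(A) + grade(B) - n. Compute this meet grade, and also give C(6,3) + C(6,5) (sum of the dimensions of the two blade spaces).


Meet grade = grade(A) + grade(B) - n
= 3 + 5 - 6 = 2
C(6,3) = 20
C(6,5) = 6
dim_A + dim_B = 20 + 6 = 26


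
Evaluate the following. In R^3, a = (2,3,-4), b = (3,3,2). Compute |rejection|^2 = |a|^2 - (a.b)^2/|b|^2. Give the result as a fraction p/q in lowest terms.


|a|^2 = 2^2 + 3^2 + (-4)^2 = 29
|b|^2 = 3^2 + 3^2 + 2^2 = 22
a . b = 2*3 + 3*3 + (-4)*2 = 7
(a.b)^2 = 7^2 = 49
|rej|^2 = 29 - 49/22
= (638 - 49)/22
= 589/22
In lowest terms: 589/22


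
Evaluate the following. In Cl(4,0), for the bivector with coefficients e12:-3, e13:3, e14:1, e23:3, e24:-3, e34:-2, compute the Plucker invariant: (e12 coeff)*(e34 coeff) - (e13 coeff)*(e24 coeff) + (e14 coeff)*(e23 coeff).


Plucker relation: af - be + cd
a*f = (-3)*(-2) = 6
b*e = 3*(-3) = -9
c*d = 1*3 = 3
af - be + cd = 6 - (-9) + 3
= 18


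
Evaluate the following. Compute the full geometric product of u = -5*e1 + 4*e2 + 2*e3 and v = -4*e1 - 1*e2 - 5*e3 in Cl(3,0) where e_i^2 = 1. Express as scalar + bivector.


In Cl(3,0): e_i^2 = 1, e_ie_j = -e_je_i for i != j.
Scalar part = u . v = (-5)*(-4) + 4*(-1) + 2*(-5)
= 20 + (-4) + (-10) = 6
e12 coeff = (-5)*(-1) - 4*(-4) = 5 - (-16) = 21
e13 coeff = (-5)*(-5) - 2*(-4) = 25 - (-8) = 33
e23 coeff = 4*(-5) - 2*(-1) = -20 - (-2) = -18
uv = 6 + 21*e12 + 33*e13 - 18*e23


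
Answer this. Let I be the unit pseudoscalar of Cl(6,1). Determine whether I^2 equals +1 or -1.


The pseudoscalar I = e1...e_n (product of all n generators) of Cl(p,q) satisfies I^2 = (-1)^(q + n(n-1)/2).
p = 6, q = 1, n = p + q = 7
n(n-1)/2 = 7 * 6 / 2 = 21
Exponent = q + n(n-1)/2 = 1 + 21 = 22
I^2 = (-1)^22 = +1


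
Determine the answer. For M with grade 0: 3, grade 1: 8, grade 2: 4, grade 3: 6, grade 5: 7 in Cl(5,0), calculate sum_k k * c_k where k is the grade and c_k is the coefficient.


Grade-weighted sum = sum of grade_k * coefficient_k
0*3 = 0
1*8 = 8
2*4 = 8
3*6 = 18
5*7 = 35
Total = 0 + 8 + 8 + 18 + 35 = 69


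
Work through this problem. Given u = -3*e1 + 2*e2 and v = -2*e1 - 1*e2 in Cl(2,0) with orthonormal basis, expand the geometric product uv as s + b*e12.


Expand: (-3*e1 + 2*e2)(-2*e1 - 1*e2)
= (-3)*(-2)*e1e1 + (-3)*(-1)*e1e2 + 2*(-2)*e2e1 + 2*(-1)*e2e2
Using e1^2 = e2^2 = 1, e2e1 = -e1e2:
Scalar part s = (-3)*(-2) + 2*(-1) = 6 + (-2) = 4
Bivector part b = (-3)*(-1) - 2*(-2) = 3 - (-4) = 7
uv = 4 + 7*e12


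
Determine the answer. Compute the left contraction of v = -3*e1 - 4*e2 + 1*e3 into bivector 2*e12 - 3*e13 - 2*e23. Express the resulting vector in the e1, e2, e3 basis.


Left contraction v _| B = <vB>_1 (grade-1 part of the geometric product vB).
Using e1_|e12 = e2, e2_|e12 = -e1, e1_|e13 = e3, e3_|e13 = -e1, e2_|e23 = e3, e3_|e23 = -e2:
e1 coeff: -v2*b12 - v3*b13 = -(-4)*(2) - (1)*(-3) = 11
e2 coeff: v1*b12 - v3*b23 = (-3)*(2) - (1)*(-2) = -4
e3 coeff: v1*b13 + v2*b23 = (-3)*(-3) + (-4)*(-2) = 17
v _| B = 11*e1 - 4*e2 + 17*e3


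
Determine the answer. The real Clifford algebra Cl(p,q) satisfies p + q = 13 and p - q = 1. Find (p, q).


We need p + q = 13 and p - q = 1.
Adding: 2p = 13 + 1 = 14, so p = 7.
Then q = 13 - 7 = 6.
(p, q) = (7, 6)


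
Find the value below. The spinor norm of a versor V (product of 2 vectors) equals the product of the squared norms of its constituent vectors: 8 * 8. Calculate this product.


Spinor norm N(V) = |v1|^2 * |v2|^2 * ... * |v2|^2
= 8 * 8
Running product: 8, 64
N(V) = 64


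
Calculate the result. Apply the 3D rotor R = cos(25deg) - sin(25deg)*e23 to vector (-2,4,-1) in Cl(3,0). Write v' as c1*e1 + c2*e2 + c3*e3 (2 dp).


Rotor R = cos(25deg) - sin(25deg)*e23
Rotation angle theta = 2 * 25 = 50 degrees in the e23 plane (e2 -> e3).
The component perpendicular to the plane (e1) is invariant: v'_1 = v1 = -2.00
cos(50deg) = 0.6428, sin(50deg) = 0.7660
v'_2 = v2*cos(theta) - v3*sin(theta) = 4*0.6428 - (-1)*0.7660 = 3.34
v'_3 = v2*sin(theta) + v3*cos(theta) = 4*0.7660 + (-1)*0.6428 = 2.42
v' = -2.00*e1 + 3.34*e2 + 2.42*e3


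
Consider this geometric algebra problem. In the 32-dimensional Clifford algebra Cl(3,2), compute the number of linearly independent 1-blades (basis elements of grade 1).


Number of grade-k basis blades in Cl(p,q) with n = p + q is C(n, k).
n = 3 + 2 = 5
C(5, 1) = 5! / (1! * 4!)
= 120 / (1 * 24)
= 5


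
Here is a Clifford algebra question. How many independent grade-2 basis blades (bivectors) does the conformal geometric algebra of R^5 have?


The conformal model of R^5 uses Cl(6,1) with m = 5 + 2 = 7 generators.
Number of grade-2 blades = C(m, 2) = C(7, 2)
= 7*6/2 = 21


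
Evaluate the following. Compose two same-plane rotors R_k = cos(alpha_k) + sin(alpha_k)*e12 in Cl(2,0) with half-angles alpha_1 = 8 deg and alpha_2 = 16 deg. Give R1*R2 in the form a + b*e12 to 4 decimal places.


Same-plane rotors commute and their half-angles add:
R1*R2 = cos(a1 + a2) + sin(a1 + a2)*e12.
a1 + a2 = 8 + 16 = 24 deg
cos(24 deg) = 0.9135
sin(24 deg) = 0.4067
R1*R2 = 0.9135 + 0.4067*e12


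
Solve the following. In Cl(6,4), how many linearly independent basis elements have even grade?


Even subalgebra dimension = 2^(n-1)
n = 6 + 4 = 10
2^(10 - 1) = 2^9 = 512
Verification: sum of C(10,k) for even k = 1 + 45 + 210 + 210 + 45 + 1 = 512
Result = 512


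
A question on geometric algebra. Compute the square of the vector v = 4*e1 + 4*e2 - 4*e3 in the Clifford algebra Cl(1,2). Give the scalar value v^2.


v^2 = sum of c_i^2 * e_i^2
Positive signature terms (e_i^2 = +1): 4^2 = 16
Negative signature terms (e_j^2 = -1): 4^2 + (-4)^2 = 32
v^2 = 16 - 32 = -16


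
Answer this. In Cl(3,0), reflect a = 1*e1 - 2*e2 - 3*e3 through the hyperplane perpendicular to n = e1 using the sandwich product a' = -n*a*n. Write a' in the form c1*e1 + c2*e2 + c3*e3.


Reflection formula: a' = -n*a*n, with n = e1 (unit vector, n^2 = 1).
For reflection through hyperplane perp to e1:
The component along e1 flips sign, others stay.
a = (1, -2, -3)
a' = (-1, -2, -3)
a' = -1*e1 - 2*e2 - 3*e3


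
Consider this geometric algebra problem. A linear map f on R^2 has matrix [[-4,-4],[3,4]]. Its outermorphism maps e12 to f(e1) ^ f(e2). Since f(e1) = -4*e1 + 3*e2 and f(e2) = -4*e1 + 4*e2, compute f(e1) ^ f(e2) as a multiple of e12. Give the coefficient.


The outermorphism of a linear map f sends e1^e2 to f(e1)^f(e2).
f(e1) = -4*e1 + 3*e2
f(e2) = -4*e1 + 4*e2
f(e1) ^ f(e2) = (-4*e1 + 3*e2) ^ (-4*e1 + 4*e2)
= (-4)*4*e12 + 3*(-4)*e21
= (-16 - (-12))*e12
= -4*e12
Coefficient = -4


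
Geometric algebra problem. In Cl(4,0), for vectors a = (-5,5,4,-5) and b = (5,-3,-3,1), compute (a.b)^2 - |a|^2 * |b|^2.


a . b = (-5)*5 + 5*(-3) + 4*(-3) + (-5)*1
= -25 + (-15) + (-12) + (-5) = -57
|a|^2 = (-5)^2 + 5^2 + 4^2 + (-5)^2 = 91
|b|^2 = 5^2 + (-3)^2 + (-3)^2 + 1^2 = 44
(a.b)^2 = (-57)^2 = 3249
|a|^2 * |b|^2 = 91 * 44 = 4004
Result = 3249 - 4004 = -755
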